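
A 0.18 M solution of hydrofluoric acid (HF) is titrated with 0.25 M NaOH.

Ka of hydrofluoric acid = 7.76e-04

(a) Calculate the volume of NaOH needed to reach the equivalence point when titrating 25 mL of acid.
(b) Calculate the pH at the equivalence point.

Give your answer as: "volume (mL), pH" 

moles acid = 0.18 × 25/1000 = 0.0045 mol; V_base = moles/0.25 × 1000 = 18.0 mL. At equivalence only the conjugate base is present: [A⁻] = 0.0045/0.043 = 1.0465e-01 M. Kb = Kw/Ka = 1.29e-11; [OH⁻] = √(Kb × [A⁻]) = 1.1613e-06; pOH = 5.94; pH = 14 - pOH = 8.06.

V = 18.0 mL, pH = 8.06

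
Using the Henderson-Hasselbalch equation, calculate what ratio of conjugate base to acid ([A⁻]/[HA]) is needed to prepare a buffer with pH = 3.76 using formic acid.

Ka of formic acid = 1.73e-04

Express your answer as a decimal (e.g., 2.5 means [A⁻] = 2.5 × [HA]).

pKa = -log(1.73e-04) = 3.7620. pH = pKa + log([A⁻]/[HA]), so log([A⁻]/[HA]) = pH − pKa = 3.76 − 3.7620 = -0.0020. [A⁻]/[HA] = 10^(-0.0020) = 0.996

[A⁻]/[HA] = 0.996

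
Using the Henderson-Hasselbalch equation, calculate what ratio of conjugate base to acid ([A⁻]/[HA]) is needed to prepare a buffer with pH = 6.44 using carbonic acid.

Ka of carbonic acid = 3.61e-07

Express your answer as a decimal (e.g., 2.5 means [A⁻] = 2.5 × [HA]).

pKa = -log(3.61e-07) = 6.4425. pH = pKa + log([A⁻]/[HA]), so log([A⁻]/[HA]) = pH − pKa = 6.44 − 6.4425 = -0.0025. [A⁻]/[HA] = 10^(-0.0025) = 0.994

[A⁻]/[HA] = 0.994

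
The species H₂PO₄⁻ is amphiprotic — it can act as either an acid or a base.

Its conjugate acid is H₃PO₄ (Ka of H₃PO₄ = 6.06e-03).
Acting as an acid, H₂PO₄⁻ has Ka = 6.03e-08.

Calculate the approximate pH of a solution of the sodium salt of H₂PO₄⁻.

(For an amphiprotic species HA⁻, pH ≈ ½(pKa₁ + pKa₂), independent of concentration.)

pKa₁ = -log(6.06e-03) = 2.22; pKa₂ = -log(6.03e-08) = 7.22. For an amphiprotic species, pH ≈ ½(pKa₁ + pKa₂) = ½(2.22 + 7.22) = 4.72.

pH = 4.72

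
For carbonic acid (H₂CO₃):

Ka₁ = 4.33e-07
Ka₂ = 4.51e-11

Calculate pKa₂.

pKa₂ = -log(Ka₂) = -log(4.51e-11) = 10.35.

pK_{a2} = 10.35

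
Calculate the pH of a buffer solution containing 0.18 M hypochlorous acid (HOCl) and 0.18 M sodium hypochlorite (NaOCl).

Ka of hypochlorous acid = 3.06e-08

pKa = -log(3.06e-08) = 7.51. pH = pKa + log([A⁻]/[HA]) = 7.51 + log(0.18/0.18)

pH = 7.51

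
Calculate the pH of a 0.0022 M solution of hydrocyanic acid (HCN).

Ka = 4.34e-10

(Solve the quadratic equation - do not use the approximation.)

x² + Ka×x - Ka×C = 0. Using quadratic formula: [H⁺] = 9.7692e-07

pH = 6.01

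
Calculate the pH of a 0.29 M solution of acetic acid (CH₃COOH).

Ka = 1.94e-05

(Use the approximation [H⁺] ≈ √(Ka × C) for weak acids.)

[H⁺] = √(Ka × C) = √(1.94e-05 × 0.29) = 2.3719e-03. pH = -log(2.3719e-03)

pH = 2.62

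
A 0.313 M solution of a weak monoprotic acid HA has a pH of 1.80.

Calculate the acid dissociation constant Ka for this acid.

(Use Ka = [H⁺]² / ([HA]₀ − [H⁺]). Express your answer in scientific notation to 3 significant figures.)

[H⁺] = 10^(−pH) = 10^(−1.80) = 1.585e-02 M. For HA ⇌ H⁺ + A⁻, Ka = [H⁺][A⁻]/[HA] = [H⁺]² / ([HA]₀ − [H⁺]) = (1.585e-02)² / (0.313 − 1.585e-02) = 8.45e-04.

K_a = 8.45e-04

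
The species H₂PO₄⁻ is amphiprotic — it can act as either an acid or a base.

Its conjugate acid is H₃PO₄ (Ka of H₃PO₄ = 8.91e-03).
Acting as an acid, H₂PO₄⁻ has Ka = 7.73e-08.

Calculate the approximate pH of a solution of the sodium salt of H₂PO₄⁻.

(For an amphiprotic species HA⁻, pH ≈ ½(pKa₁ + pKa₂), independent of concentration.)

pKa₁ = -log(8.91e-03) = 2.05; pKa₂ = -log(7.73e-08) = 7.11. For an amphiprotic species, pH ≈ ½(pKa₁ + pKa₂) = ½(2.05 + 7.11) = 4.58.

pH = 4.58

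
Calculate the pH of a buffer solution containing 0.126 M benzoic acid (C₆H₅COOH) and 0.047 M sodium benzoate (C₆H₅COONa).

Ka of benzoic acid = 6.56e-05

pKa = -log(6.56e-05) = 4.18. pH = pKa + log([A⁻]/[HA]) = 4.18 + log(0.047/0.126)

pH = 3.75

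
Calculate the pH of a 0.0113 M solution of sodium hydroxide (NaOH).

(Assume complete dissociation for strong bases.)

[OH⁻] = 0.0113 M for strong base. pOH = -log[OH⁻] = 1.95, pH = 14 - pOH

pH = 12.05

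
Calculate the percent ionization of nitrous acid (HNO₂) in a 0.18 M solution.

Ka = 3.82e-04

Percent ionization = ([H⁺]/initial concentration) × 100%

Using Ka equilibrium: x² + Ka×x - Ka×C = 0. Solving: [H⁺] = 8.1034e-03. Percent = (8.1034e-03/0.18) × 100

Percent ionization = 4.5%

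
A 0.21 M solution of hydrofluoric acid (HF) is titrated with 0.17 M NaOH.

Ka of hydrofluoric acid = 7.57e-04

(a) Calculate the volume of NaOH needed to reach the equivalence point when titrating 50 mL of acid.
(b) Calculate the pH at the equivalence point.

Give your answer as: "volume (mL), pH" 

moles acid = 0.21 × 50/1000 = 0.0105 mol; V_base = moles/0.17 × 1000 = 61.8 mL. At equivalence only the conjugate base is present: [A⁻] = 0.0105/0.112 = 9.3947e-02 M. Kb = Kw/Ka = 1.32e-11; [OH⁻] = √(Kb × [A⁻]) = 1.1140e-06; pOH = 5.95; pH = 14 - pOH = 8.05.

V = 61.8 mL, pH = 8.05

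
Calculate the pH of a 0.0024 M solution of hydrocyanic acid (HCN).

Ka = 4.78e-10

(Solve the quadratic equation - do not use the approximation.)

x² + Ka×x - Ka×C = 0. Using quadratic formula: [H⁺] = 1.0708e-06

pH = 5.97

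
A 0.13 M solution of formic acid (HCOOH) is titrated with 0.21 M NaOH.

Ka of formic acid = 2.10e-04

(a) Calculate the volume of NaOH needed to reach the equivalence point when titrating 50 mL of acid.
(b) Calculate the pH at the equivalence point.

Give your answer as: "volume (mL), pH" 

moles acid = 0.13 × 50/1000 = 0.0065 mol; V_base = moles/0.21 × 1000 = 31.0 mL. At equivalence only the conjugate base is present: [A⁻] = 0.0065/0.081 = 8.0294e-02 M. Kb = Kw/Ka = 4.76e-11; [OH⁻] = √(Kb × [A⁻]) = 1.9554e-06; pOH = 5.71; pH = 14 - pOH = 8.29.

V = 31.0 mL, pH = 8.29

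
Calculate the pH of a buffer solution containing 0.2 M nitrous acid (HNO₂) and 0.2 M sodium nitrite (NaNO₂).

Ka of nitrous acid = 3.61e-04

pKa = -log(3.61e-04) = 3.44. pH = pKa + log([A⁻]/[HA]) = 3.44 + log(0.2/0.2)

pH = 3.44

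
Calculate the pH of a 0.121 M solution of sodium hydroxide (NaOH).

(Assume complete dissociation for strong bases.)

[OH⁻] = 0.121 M for strong base. pOH = -log[OH⁻] = 0.92, pH = 14 - pOH

pH = 13.08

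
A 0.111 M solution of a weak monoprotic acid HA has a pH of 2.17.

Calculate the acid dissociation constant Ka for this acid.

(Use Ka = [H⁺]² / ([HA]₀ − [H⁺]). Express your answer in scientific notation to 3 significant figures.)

[H⁺] = 10^(−pH) = 10^(−2.17) = 6.761e-03 M. For HA ⇌ H⁺ + A⁻, Ka = [H⁺][A⁻]/[HA] = [H⁺]² / ([HA]₀ − [H⁺]) = (6.761e-03)² / (0.111 − 6.761e-03) = 4.38e-04.

K_a = 4.38e-04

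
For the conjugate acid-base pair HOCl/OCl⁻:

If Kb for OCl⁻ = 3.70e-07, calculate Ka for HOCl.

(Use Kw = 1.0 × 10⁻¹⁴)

For a conjugate pair Ka × Kb = Kw, so Ka = Kw/Kb = 1.0 × 10⁻¹⁴ / 3.70e-07 = 2.70e-08.

K_a = 2.70e-08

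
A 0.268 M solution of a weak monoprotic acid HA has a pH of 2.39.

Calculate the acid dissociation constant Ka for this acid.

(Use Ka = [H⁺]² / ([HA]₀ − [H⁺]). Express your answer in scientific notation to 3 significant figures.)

[H⁺] = 10^(−pH) = 10^(−2.39) = 4.074e-03 M. For HA ⇌ H⁺ + A⁻, Ka = [H⁺][A⁻]/[HA] = [H⁺]² / ([HA]₀ − [H⁺]) = (4.074e-03)² / (0.268 − 4.074e-03) = 6.29e-05.

K_a = 6.29e-05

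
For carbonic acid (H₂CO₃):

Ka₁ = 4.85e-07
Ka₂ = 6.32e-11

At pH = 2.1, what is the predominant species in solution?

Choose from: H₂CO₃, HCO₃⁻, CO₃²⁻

pKa₁ = 6.31, pKa₂ = 10.20. For a polyprotic acid the predominant species crosses at each pKa: below pKa_n the protonated form dominates, above it the deprotonated form does. At pH = 2.1, the predominant species is H₂CO₃.

H₂CO₃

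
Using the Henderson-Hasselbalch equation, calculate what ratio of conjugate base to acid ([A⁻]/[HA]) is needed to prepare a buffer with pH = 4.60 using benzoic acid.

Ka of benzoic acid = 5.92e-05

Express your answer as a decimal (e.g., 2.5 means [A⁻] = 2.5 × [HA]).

pKa = -log(5.92e-05) = 4.2277. pH = pKa + log([A⁻]/[HA]), so log([A⁻]/[HA]) = pH − pKa = 4.60 − 4.2277 = 0.3723. [A⁻]/[HA] = 10^(0.3723) = 2.36

[A⁻]/[HA] = 2.36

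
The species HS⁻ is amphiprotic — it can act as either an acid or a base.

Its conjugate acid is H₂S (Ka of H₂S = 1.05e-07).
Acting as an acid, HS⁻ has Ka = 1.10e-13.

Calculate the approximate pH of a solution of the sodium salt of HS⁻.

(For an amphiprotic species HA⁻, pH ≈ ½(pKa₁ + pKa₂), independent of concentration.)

pKa₁ = -log(1.05e-07) = 6.98; pKa₂ = -log(1.10e-13) = 12.96. For an amphiprotic species, pH ≈ ½(pKa₁ + pKa₂) = ½(6.98 + 12.96) = 9.97.

pH = 9.97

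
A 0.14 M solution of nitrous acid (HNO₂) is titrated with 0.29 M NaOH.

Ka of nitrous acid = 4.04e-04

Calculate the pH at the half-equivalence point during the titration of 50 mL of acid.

At half-equivalence [HA] = [A⁻], so Henderson-Hasselbalch gives pH = pKa = -log(4.04e-04) = 3.39.

pH = pKa = 3.39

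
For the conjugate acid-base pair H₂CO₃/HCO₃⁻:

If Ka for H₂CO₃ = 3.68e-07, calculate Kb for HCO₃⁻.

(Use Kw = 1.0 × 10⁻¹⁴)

For a conjugate pair Ka × Kb = Kw, so Kb = Kw/Ka = 1.0 × 10⁻¹⁴ / 3.68e-07 = 2.72e-08.

K_b = 2.72e-08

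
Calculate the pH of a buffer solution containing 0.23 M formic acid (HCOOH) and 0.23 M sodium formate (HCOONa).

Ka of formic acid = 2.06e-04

pKa = -log(2.06e-04) = 3.69. pH = pKa + log([A⁻]/[HA]) = 3.69 + log(0.23/0.23)

pH = 3.69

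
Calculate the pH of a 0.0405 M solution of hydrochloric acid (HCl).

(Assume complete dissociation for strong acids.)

[H⁺] = 0.0405 M for strong acid. pH = -log[H⁺] = -log(0.0405)

pH = 1.39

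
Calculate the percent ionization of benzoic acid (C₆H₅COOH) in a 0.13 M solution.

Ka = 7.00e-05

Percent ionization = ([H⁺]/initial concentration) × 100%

Using Ka equilibrium: x² + Ka×x - Ka×C = 0. Solving: [H⁺] = 2.9818e-03. Percent = (2.9818e-03/0.13) × 100

Percent ionization = 2.29%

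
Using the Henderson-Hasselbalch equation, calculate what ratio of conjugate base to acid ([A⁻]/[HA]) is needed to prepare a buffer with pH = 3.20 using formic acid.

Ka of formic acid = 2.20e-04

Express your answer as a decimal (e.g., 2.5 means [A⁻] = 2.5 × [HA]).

pKa = -log(2.20e-04) = 3.6576. pH = pKa + log([A⁻]/[HA]), so log([A⁻]/[HA]) = pH − pKa = 3.20 − 3.6576 = -0.4576. [A⁻]/[HA] = 10^(-0.4576) = 0.349

[A⁻]/[HA] = 0.349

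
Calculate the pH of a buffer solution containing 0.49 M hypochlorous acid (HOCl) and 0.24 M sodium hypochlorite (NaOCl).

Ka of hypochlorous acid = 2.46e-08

pKa = -log(2.46e-08) = 7.61. pH = pKa + log([A⁻]/[HA]) = 7.61 + log(0.24/0.49)

pH = 7.30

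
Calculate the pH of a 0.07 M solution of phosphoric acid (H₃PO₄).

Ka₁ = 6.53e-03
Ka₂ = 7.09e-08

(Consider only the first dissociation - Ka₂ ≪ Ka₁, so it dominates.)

First dissociation dominates. From Ka₁ = [H⁺][HA⁻]/[H₂A], x² + Ka₁·x − Ka₁·C = 0 with C = 0.07 M and Ka₁ = 6.53e-03. Solving: [H⁺] = (−Ka₁ + √(Ka₁² + 4·Ka₁·C)) / 2 = 1.8363e-02 M. pH = -log(1.8363e-02) = 1.74.

pH = 1.74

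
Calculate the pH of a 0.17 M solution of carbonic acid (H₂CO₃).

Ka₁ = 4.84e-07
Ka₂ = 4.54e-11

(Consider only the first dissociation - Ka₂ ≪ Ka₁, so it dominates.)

First dissociation dominates. From Ka₁ = [H⁺][HA⁻]/[H₂A], x² + Ka₁·x − Ka₁·C = 0 with C = 0.17 M and Ka₁ = 4.84e-07. Solving: [H⁺] = (−Ka₁ + √(Ka₁² + 4·Ka₁·C)) / 2 = 2.8660e-04 M. pH = -log(2.8660e-04) = 3.54.

pH = 3.54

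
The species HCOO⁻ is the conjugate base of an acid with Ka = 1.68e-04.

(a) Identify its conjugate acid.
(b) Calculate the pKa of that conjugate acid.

(a) The conjugate acid is formed by adding one H⁺ to HCOO⁻, giving HCOOH. (b) pKa = -log(Ka) = -log(1.68e-04) = 3.77.

Conjugate acid: HCOOH; pK_a = 3.77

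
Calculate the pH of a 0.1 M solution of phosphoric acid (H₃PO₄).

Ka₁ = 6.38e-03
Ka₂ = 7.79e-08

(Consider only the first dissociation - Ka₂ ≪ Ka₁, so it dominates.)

First dissociation dominates. From Ka₁ = [H⁺][HA⁻]/[H₂A], x² + Ka₁·x − Ka₁·C = 0 with C = 0.1 M and Ka₁ = 6.38e-03. Solving: [H⁺] = (−Ka₁ + √(Ka₁² + 4·Ka₁·C)) / 2 = 2.2269e-02 M. pH = -log(2.2269e-02) = 1.65.

pH = 1.65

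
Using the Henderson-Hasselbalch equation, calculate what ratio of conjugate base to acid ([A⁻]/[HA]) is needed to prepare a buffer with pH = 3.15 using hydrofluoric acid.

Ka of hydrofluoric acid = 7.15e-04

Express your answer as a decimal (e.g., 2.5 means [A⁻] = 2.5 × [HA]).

pKa = -log(7.15e-04) = 3.1457. pH = pKa + log([A⁻]/[HA]), so log([A⁻]/[HA]) = pH − pKa = 3.15 − 3.1457 = 0.0043. [A⁻]/[HA] = 10^(0.0043) = 1.01

[A⁻]/[HA] = 1.01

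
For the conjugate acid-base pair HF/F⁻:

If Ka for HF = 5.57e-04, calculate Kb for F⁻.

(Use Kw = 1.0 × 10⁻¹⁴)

For a conjugate pair Ka × Kb = Kw, so Kb = Kw/Ka = 1.0 × 10⁻¹⁴ / 5.57e-04 = 1.80e-11.

K_b = 1.80e-11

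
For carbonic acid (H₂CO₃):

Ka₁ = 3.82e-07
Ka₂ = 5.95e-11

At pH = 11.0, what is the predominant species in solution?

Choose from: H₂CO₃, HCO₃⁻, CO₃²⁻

pKa₁ = 6.42, pKa₂ = 10.23. For a polyprotic acid the predominant species crosses at each pKa: below pKa_n the protonated form dominates, above it the deprotonated form does. At pH = 11.0, the predominant species is CO₃²⁻.

CO₃²⁻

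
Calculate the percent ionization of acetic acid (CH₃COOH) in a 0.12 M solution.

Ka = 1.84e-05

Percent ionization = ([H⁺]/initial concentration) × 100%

Using Ka equilibrium: x² + Ka×x - Ka×C = 0. Solving: [H⁺] = 1.4768e-03. Percent = (1.4768e-03/0.12) × 100

Percent ionization = 1.23%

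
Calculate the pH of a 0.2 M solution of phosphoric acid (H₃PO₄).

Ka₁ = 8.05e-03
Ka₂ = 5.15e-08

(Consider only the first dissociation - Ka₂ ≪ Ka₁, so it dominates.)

First dissociation dominates. From Ka₁ = [H⁺][HA⁻]/[H₂A], x² + Ka₁·x − Ka₁·C = 0 with C = 0.2 M and Ka₁ = 8.05e-03. Solving: [H⁺] = (−Ka₁ + √(Ka₁² + 4·Ka₁·C)) / 2 = 3.6301e-02 M. pH = -log(3.6301e-02) = 1.44.

pH = 1.44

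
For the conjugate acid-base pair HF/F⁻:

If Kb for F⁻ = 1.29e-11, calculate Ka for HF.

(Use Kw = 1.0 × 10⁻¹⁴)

For a conjugate pair Ka × Kb = Kw, so Ka = Kw/Kb = 1.0 × 10⁻¹⁴ / 1.29e-11 = 7.75e-04.

K_a = 7.75e-04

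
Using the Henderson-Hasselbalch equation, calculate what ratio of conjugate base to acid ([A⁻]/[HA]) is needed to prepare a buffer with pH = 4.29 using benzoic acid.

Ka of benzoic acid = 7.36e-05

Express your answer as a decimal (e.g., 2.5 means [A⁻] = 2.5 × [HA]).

pKa = -log(7.36e-05) = 4.1331. pH = pKa + log([A⁻]/[HA]), so log([A⁻]/[HA]) = pH − pKa = 4.29 − 4.1331 = 0.1569. [A⁻]/[HA] = 10^(0.1569) = 1.44

[A⁻]/[HA] = 1.44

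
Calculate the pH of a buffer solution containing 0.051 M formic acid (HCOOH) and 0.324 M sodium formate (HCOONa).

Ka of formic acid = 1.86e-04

pKa = -log(1.86e-04) = 3.73. pH = pKa + log([A⁻]/[HA]) = 3.73 + log(0.324/0.051)

pH = 4.53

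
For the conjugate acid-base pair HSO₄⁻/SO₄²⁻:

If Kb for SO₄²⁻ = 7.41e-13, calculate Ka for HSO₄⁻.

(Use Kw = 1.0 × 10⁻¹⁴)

For a conjugate pair Ka × Kb = Kw, so Ka = Kw/Kb = 1.0 × 10⁻¹⁴ / 7.41e-13 = 1.35e-02.

K_a = 1.35e-02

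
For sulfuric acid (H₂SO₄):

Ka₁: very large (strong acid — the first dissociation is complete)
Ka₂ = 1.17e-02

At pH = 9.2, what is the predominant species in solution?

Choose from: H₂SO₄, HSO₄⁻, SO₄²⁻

The first dissociation is complete, so H₂SO₄ itself is never the predominant species in water; pKa₂ = -log(1.17e-02) = 1.93. For a polyprotic acid the predominant species crosses at each pKa: below pKa_n the protonated form dominates, above it the deprotonated form does. At pH = 9.2, the predominant species is SO₄²⁻.

SO₄²⁻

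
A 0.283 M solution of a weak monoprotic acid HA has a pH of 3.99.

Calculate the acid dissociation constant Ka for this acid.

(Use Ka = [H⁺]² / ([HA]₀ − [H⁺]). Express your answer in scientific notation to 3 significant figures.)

[H⁺] = 10^(−pH) = 10^(−3.99) = 1.023e-04 M. For HA ⇌ H⁺ + A⁻, Ka = [H⁺][A⁻]/[HA] = [H⁺]² / ([HA]₀ − [H⁺]) = (1.023e-04)² / (0.283 − 1.023e-04) = 3.70e-08.

K_a = 3.70e-08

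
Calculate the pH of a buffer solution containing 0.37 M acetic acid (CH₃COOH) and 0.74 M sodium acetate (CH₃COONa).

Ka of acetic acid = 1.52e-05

pKa = -log(1.52e-05) = 4.82. pH = pKa + log([A⁻]/[HA]) = 4.82 + log(0.74/0.37)

pH = 5.12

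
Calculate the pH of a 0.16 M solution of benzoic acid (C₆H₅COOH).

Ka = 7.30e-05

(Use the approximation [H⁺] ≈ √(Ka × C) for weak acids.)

[H⁺] = √(Ka × C) = √(7.30e-05 × 0.16) = 3.4176e-03. pH = -log(3.4176e-03)

pH = 2.47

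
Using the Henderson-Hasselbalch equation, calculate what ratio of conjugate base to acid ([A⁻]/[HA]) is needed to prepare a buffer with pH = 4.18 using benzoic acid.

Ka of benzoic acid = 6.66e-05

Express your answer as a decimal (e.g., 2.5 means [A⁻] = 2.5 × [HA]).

pKa = -log(6.66e-05) = 4.1765. pH = pKa + log([A⁻]/[HA]), so log([A⁻]/[HA]) = pH − pKa = 4.18 − 4.1765 = 0.0035. [A⁻]/[HA] = 10^(0.0035) = 1.01

[A⁻]/[HA] = 1.01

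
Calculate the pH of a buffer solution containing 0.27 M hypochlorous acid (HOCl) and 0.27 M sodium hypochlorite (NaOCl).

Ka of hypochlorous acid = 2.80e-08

pKa = -log(2.80e-08) = 7.55. pH = pKa + log([A⁻]/[HA]) = 7.55 + log(0.27/0.27)

pH = 7.55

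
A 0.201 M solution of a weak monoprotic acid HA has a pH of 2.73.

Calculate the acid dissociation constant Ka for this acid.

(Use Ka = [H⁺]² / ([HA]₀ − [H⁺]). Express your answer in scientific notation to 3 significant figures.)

[H⁺] = 10^(−pH) = 10^(−2.73) = 1.862e-03 M. For HA ⇌ H⁺ + A⁻, Ka = [H⁺][A⁻]/[HA] = [H⁺]² / ([HA]₀ − [H⁺]) = (1.862e-03)² / (0.201 − 1.862e-03) = 1.74e-05.

K_a = 1.74e-05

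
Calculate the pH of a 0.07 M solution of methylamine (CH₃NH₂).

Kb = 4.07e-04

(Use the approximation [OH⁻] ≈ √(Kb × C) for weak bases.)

[OH⁻] = √(Kb × C) = √(4.07e-04 × 0.07) = 5.3376e-03. pOH = 2.27, pH = 14 - pOH

pH = 11.73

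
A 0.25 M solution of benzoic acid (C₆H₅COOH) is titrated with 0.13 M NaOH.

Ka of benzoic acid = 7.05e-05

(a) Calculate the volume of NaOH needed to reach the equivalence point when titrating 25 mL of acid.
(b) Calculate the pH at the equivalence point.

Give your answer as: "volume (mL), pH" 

moles acid = 0.25 × 25/1000 = 0.00625 mol; V_base = moles/0.13 × 1000 = 48.1 mL. At equivalence only the conjugate base is present: [A⁻] = 0.00625/0.073 = 8.5526e-02 M. Kb = Kw/Ka = 1.42e-10; [OH⁻] = √(Kb × [A⁻]) = 3.4830e-06; pOH = 5.46; pH = 14 - pOH = 8.54.

V = 48.1 mL, pH = 8.54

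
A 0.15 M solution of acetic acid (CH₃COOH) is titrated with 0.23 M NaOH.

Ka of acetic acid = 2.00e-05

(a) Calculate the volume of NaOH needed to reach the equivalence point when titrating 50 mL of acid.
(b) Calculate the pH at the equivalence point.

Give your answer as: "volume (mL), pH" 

moles acid = 0.15 × 50/1000 = 0.0075 mol; V_base = moles/0.23 × 1000 = 32.6 mL. At equivalence only the conjugate base is present: [A⁻] = 0.0075/0.083 = 9.0789e-02 M. Kb = Kw/Ka = 5.00e-10; [OH⁻] = √(Kb × [A⁻]) = 6.7376e-06; pOH = 5.17; pH = 14 - pOH = 8.83.

V = 32.6 mL, pH = 8.83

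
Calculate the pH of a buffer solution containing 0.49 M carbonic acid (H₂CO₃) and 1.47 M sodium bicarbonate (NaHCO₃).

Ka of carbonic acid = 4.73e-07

pKa = -log(4.73e-07) = 6.33. pH = pKa + log([A⁻]/[HA]) = 6.33 + log(1.47/0.49)

pH = 6.80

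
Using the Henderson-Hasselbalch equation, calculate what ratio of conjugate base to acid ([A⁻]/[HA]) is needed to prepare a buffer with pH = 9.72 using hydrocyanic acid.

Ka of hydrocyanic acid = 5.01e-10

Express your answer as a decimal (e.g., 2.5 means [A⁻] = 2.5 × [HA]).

pKa = -log(5.01e-10) = 9.3002. pH = pKa + log([A⁻]/[HA]), so log([A⁻]/[HA]) = pH − pKa = 9.72 − 9.3002 = 0.4198. [A⁻]/[HA] = 10^(0.4198) = 2.63

[A⁻]/[HA] = 2.63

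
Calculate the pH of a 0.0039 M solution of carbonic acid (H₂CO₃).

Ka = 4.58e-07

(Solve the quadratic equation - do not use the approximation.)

x² + Ka×x - Ka×C = 0. Using quadratic formula: [H⁺] = 4.2035e-05

pH = 4.38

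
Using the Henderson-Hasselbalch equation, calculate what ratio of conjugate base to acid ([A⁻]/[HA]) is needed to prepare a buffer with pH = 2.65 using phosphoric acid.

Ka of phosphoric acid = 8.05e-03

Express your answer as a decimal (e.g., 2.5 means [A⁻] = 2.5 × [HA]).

pKa = -log(8.05e-03) = 2.0942. pH = pKa + log([A⁻]/[HA]), so log([A⁻]/[HA]) = pH − pKa = 2.65 − 2.0942 = 0.5558. [A⁻]/[HA] = 10^(0.5558) = 3.60

[A⁻]/[HA] = 3.60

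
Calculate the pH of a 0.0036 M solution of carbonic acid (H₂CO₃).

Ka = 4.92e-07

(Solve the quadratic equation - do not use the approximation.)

x² + Ka×x - Ka×C = 0. Using quadratic formula: [H⁺] = 4.1840e-05

pH = 4.38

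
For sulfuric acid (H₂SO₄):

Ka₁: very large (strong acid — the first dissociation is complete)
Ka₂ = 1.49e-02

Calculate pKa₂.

pKa₂ = -log(Ka₂) = -log(1.49e-02) = 1.83.

pK_{a2} = 1.83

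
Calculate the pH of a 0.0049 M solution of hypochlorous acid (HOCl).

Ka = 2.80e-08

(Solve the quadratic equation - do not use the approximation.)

x² + Ka×x - Ka×C = 0. Using quadratic formula: [H⁺] = 1.1699e-05

pH = 4.93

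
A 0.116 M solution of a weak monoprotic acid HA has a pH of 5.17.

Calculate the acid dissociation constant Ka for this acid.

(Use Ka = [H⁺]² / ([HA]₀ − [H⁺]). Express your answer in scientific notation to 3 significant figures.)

[H⁺] = 10^(−pH) = 10^(−5.17) = 6.761e-06 M. For HA ⇌ H⁺ + A⁻, Ka = [H⁺][A⁻]/[HA] = [H⁺]² / ([HA]₀ − [H⁺]) = (6.761e-06)² / (0.116 − 6.761e-06) = 3.94e-10.

K_a = 3.94e-10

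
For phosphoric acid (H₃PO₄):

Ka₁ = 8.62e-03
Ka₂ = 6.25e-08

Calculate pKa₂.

pKa₂ = -log(Ka₂) = -log(6.25e-08) = 7.20.

pK_{a2} = 7.20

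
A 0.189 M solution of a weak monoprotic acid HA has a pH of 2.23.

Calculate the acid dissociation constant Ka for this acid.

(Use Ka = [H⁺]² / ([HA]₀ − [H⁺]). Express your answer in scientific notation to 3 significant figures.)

[H⁺] = 10^(−pH) = 10^(−2.23) = 5.888e-03 M. For HA ⇌ H⁺ + A⁻, Ka = [H⁺][A⁻]/[HA] = [H⁺]² / ([HA]₀ − [H⁺]) = (5.888e-03)² / (0.189 − 5.888e-03) = 1.89e-04.

K_a = 1.89e-04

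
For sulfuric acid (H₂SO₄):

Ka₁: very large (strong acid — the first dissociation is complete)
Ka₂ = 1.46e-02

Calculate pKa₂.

pKa₂ = -log(Ka₂) = -log(1.46e-02) = 1.84.

pK_{a2} = 1.84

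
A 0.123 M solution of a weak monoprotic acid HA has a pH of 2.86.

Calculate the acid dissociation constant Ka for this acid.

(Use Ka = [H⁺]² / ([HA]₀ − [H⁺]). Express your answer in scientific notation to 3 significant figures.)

[H⁺] = 10^(−pH) = 10^(−2.86) = 1.380e-03 M. For HA ⇌ H⁺ + A⁻, Ka = [H⁺][A⁻]/[HA] = [H⁺]² / ([HA]₀ − [H⁺]) = (1.380e-03)² / (0.123 − 1.380e-03) = 1.57e-05.

K_a = 1.57e-05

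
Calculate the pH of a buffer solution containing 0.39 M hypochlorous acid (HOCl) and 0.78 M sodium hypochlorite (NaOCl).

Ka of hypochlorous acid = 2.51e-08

pKa = -log(2.51e-08) = 7.60. pH = pKa + log([A⁻]/[HA]) = 7.60 + log(0.78/0.39)

pH = 7.90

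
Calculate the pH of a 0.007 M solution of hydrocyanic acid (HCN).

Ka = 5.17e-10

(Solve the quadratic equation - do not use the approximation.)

x² + Ka×x - Ka×C = 0. Using quadratic formula: [H⁺] = 1.9021e-06

pH = 5.72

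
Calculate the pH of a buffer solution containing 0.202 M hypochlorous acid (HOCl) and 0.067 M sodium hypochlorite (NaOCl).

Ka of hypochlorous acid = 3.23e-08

pKa = -log(3.23e-08) = 7.49. pH = pKa + log([A⁻]/[HA]) = 7.49 + log(0.067/0.202)

pH = 7.01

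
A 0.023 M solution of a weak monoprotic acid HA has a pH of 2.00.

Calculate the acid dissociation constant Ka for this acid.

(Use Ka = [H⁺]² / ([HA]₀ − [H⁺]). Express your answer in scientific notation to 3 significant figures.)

[H⁺] = 10^(−pH) = 10^(−2.00) = 1.000e-02 M. For HA ⇌ H⁺ + A⁻, Ka = [H⁺][A⁻]/[HA] = [H⁺]² / ([HA]₀ − [H⁺]) = (1.000e-02)² / (0.023 − 1.000e-02) = 7.69e-03.

K_a = 7.69e-03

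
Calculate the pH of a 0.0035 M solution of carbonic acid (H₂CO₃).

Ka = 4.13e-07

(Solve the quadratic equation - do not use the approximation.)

x² + Ka×x - Ka×C = 0. Using quadratic formula: [H⁺] = 3.7814e-05

pH = 4.42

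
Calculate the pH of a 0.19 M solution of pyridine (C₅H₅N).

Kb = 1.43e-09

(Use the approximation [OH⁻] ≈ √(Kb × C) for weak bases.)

[OH⁻] = √(Kb × C) = √(1.43e-09 × 0.19) = 1.6483e-05. pOH = 4.78, pH = 14 - pOH

pH = 9.22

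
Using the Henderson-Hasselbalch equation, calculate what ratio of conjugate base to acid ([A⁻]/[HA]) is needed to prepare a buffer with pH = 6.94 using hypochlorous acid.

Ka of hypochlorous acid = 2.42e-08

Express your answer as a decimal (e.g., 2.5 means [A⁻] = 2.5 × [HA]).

pKa = -log(2.42e-08) = 7.6162. pH = pKa + log([A⁻]/[HA]), so log([A⁻]/[HA]) = pH − pKa = 6.94 − 7.6162 = -0.6762. [A⁻]/[HA] = 10^(-0.6762) = 0.211

[A⁻]/[HA] = 0.211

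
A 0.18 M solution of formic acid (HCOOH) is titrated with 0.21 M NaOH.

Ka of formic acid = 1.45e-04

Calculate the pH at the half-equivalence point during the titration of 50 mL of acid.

At half-equivalence [HA] = [A⁻], so Henderson-Hasselbalch gives pH = pKa = -log(1.45e-04) = 3.84.

pH = pKa = 3.84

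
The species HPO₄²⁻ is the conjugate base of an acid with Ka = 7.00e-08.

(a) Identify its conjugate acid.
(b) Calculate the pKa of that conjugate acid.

(a) The conjugate acid is formed by adding one H⁺ to HPO₄²⁻, giving H₂PO₄⁻. (b) pKa = -log(Ka) = -log(7.00e-08) = 7.15.

Conjugate acid: H₂PO₄⁻; pK_a = 7.15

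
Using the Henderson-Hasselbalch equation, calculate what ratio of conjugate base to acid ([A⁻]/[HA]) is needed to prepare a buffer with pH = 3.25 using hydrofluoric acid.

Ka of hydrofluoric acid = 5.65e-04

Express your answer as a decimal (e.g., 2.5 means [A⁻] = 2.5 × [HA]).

pKa = -log(5.65e-04) = 3.2480. pH = pKa + log([A⁻]/[HA]), so log([A⁻]/[HA]) = pH − pKa = 3.25 − 3.2480 = 0.0020. [A⁻]/[HA] = 10^(0.0020) = 1.00

[A⁻]/[HA] = 1.00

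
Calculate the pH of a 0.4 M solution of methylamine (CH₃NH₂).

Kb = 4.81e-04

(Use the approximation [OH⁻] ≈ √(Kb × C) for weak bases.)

[OH⁻] = √(Kb × C) = √(4.81e-04 × 0.4) = 1.3871e-02. pOH = 1.86, pH = 14 - pOH

pH = 12.14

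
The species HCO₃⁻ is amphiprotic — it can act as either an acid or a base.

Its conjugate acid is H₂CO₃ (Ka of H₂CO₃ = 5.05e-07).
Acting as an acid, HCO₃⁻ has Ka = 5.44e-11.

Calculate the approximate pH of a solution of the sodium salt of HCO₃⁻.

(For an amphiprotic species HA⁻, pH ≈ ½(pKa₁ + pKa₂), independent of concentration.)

pKa₁ = -log(5.05e-07) = 6.30; pKa₂ = -log(5.44e-11) = 10.26. For an amphiprotic species, pH ≈ ½(pKa₁ + pKa₂) = ½(6.30 + 10.26) = 8.28.

pH = 8.28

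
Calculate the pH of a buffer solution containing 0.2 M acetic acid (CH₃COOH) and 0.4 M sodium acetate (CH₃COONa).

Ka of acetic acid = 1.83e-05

pKa = -log(1.83e-05) = 4.74. pH = pKa + log([A⁻]/[HA]) = 4.74 + log(0.4/0.2)

pH = 5.04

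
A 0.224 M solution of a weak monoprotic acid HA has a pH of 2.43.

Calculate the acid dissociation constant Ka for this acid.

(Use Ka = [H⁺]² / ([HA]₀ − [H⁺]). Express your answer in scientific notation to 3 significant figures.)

[H⁺] = 10^(−pH) = 10^(−2.43) = 3.715e-03 M. For HA ⇌ H⁺ + A⁻, Ka = [H⁺][A⁻]/[HA] = [H⁺]² / ([HA]₀ − [H⁺]) = (3.715e-03)² / (0.224 − 3.715e-03) = 6.27e-05.

K_a = 6.27e-05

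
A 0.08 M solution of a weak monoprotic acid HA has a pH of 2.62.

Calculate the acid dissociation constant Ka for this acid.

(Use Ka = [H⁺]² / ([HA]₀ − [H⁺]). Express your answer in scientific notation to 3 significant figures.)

[H⁺] = 10^(−pH) = 10^(−2.62) = 2.399e-03 M. For HA ⇌ H⁺ + A⁻, Ka = [H⁺][A⁻]/[HA] = [H⁺]² / ([HA]₀ − [H⁺]) = (2.399e-03)² / (0.08 − 2.399e-03) = 7.42e-05.

K_a = 7.42e-05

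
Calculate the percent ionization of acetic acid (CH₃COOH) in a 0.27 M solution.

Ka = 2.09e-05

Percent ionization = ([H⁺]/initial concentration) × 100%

Using Ka equilibrium: x² + Ka×x - Ka×C = 0. Solving: [H⁺] = 2.3651e-03. Percent = (2.3651e-03/0.27) × 100

Percent ionization = 0.876%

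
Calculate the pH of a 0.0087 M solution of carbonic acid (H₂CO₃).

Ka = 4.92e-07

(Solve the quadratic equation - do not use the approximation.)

x² + Ka×x - Ka×C = 0. Using quadratic formula: [H⁺] = 6.5179e-05

pH = 4.19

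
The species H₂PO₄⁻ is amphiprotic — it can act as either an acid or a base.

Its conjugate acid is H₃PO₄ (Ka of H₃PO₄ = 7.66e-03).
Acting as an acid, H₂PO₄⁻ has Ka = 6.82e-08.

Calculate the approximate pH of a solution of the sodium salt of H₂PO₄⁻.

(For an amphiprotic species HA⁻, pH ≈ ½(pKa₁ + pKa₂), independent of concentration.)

pKa₁ = -log(7.66e-03) = 2.12; pKa₂ = -log(6.82e-08) = 7.17. For an amphiprotic species, pH ≈ ½(pKa₁ + pKa₂) = ½(2.12 + 7.17) = 4.64.

pH = 4.64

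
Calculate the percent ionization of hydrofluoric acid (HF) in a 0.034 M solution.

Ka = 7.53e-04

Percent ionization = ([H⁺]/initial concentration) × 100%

Using Ka equilibrium: x² + Ka×x - Ka×C = 0. Solving: [H⁺] = 4.6973e-03. Percent = (4.6973e-03/0.034) × 100

Percent ionization = 13.8%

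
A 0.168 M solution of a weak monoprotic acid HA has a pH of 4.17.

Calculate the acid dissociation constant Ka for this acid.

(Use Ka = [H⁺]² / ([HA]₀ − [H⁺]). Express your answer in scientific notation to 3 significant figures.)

[H⁺] = 10^(−pH) = 10^(−4.17) = 6.761e-05 M. For HA ⇌ H⁺ + A⁻, Ka = [H⁺][A⁻]/[HA] = [H⁺]² / ([HA]₀ − [H⁺]) = (6.761e-05)² / (0.168 − 6.761e-05) = 2.72e-08.

K_a = 2.72e-08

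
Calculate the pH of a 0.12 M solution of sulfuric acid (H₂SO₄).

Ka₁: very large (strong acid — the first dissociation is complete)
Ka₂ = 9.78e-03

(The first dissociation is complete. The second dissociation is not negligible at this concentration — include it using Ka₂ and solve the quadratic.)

First dissociation is complete: [H⁺]₀ = [HSO₄⁻]₀ = C = 0.12 M. Second dissociation HSO₄⁻ ⇌ H⁺ + SO₄²⁻: let x = [SO₄²⁻]. Ka₂ = (C + x)·x / (C − x) = 9.78e-03 → x² + (C + Ka₂)·x − Ka₂·C = 0 → x² + 0.12978·x − 1.174e-03 = 0. x = (−0.12978 + √(0.12978² + 4 × 1.174e-03)) / 2 = 8.4879e-03 M. [H⁺] = C + x = 0.12 + 8.4879e-03 = 1.2849e-01 M. pH = -log(1.2849e-01) = 0.89.

pH = 0.89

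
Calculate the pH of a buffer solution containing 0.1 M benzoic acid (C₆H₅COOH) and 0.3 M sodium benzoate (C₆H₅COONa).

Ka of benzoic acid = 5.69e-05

pKa = -log(5.69e-05) = 4.24. pH = pKa + log([A⁻]/[HA]) = 4.24 + log(0.3/0.1)

pH = 4.72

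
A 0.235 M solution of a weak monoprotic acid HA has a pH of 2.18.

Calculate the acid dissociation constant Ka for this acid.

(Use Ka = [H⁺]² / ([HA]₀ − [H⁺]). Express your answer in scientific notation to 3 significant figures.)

[H⁺] = 10^(−pH) = 10^(−2.18) = 6.607e-03 M. For HA ⇌ H⁺ + A⁻, Ka = [H⁺][A⁻]/[HA] = [H⁺]² / ([HA]₀ − [H⁺]) = (6.607e-03)² / (0.235 − 6.607e-03) = 1.91e-04.

K_a = 1.91e-04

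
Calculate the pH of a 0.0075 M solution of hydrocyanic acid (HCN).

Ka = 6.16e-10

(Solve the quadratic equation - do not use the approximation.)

x² + Ka×x - Ka×C = 0. Using quadratic formula: [H⁺] = 2.1491e-06

pH = 5.67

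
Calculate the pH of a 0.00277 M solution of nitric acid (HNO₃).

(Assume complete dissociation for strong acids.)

[H⁺] = 0.00277 M for strong acid. pH = -log[H⁺] = -log(0.00277)

pH = 2.56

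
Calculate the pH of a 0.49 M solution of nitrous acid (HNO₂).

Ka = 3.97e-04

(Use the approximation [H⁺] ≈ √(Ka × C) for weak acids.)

[H⁺] = √(Ka × C) = √(3.97e-04 × 0.49) = 1.3947e-02. pH = -log(1.3947e-02)

pH = 1.86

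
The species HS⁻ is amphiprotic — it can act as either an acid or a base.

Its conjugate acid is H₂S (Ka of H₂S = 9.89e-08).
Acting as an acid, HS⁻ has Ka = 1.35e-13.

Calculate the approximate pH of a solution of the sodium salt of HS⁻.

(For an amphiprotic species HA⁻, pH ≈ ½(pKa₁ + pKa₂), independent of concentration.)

pKa₁ = -log(9.89e-08) = 7.00; pKa₂ = -log(1.35e-13) = 12.87. For an amphiprotic species, pH ≈ ½(pKa₁ + pKa₂) = ½(7.00 + 12.87) = 9.94.

pH = 9.94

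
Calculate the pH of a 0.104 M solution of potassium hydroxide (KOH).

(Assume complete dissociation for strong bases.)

[OH⁻] = 0.104 M for strong base. pOH = -log[OH⁻] = 0.98, pH = 14 - pOH

pH = 13.02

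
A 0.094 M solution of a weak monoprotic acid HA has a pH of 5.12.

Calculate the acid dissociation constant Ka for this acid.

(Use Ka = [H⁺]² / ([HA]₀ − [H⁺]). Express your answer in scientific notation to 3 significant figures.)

[H⁺] = 10^(−pH) = 10^(−5.12) = 7.586e-06 M. For HA ⇌ H⁺ + A⁻, Ka = [H⁺][A⁻]/[HA] = [H⁺]² / ([HA]₀ − [H⁺]) = (7.586e-06)² / (0.094 − 7.586e-06) = 6.12e-10.

K_a = 6.12e-10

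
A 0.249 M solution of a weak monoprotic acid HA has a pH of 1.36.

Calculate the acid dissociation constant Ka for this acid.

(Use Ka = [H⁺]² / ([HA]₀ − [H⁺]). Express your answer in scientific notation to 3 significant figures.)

[H⁺] = 10^(−pH) = 10^(−1.36) = 4.365e-02 M. For HA ⇌ H⁺ + A⁻, Ka = [H⁺][A⁻]/[HA] = [H⁺]² / ([HA]₀ − [H⁺]) = (4.365e-02)² / (0.249 − 4.365e-02) = 9.28e-03.

K_a = 9.28e-03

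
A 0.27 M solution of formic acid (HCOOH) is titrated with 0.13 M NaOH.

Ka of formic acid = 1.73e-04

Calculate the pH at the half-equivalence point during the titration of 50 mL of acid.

At half-equivalence [HA] = [A⁻], so Henderson-Hasselbalch gives pH = pKa = -log(1.73e-04) = 3.76.

pH = pKa = 3.76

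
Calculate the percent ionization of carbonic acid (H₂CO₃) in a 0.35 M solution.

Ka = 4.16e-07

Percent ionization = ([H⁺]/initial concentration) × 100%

Using Ka equilibrium: x² + Ka×x - Ka×C = 0. Solving: [H⁺] = 3.8137e-04. Percent = (3.8137e-04/0.35) × 100

Percent ionization = 0.109%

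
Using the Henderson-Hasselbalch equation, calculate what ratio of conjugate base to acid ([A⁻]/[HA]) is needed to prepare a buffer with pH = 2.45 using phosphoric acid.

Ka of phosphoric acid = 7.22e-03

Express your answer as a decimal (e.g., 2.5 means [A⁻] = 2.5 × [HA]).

pKa = -log(7.22e-03) = 2.1415. pH = pKa + log([A⁻]/[HA]), so log([A⁻]/[HA]) = pH − pKa = 2.45 − 2.1415 = 0.3085. [A⁻]/[HA] = 10^(0.3085) = 2.03

[A⁻]/[HA] = 2.03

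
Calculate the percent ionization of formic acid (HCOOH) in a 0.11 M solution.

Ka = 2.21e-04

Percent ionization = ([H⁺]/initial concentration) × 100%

Using Ka equilibrium: x² + Ka×x - Ka×C = 0. Solving: [H⁺] = 4.8213e-03. Percent = (4.8213e-03/0.11) × 100

Percent ionization = 4.38%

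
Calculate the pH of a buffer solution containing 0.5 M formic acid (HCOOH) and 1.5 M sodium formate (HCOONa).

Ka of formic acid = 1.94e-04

pKa = -log(1.94e-04) = 3.71. pH = pKa + log([A⁻]/[HA]) = 3.71 + log(1.5/0.5)

pH = 4.19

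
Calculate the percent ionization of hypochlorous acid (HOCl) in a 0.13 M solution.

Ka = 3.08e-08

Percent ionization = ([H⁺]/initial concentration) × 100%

Using Ka equilibrium: x² + Ka×x - Ka×C = 0. Solving: [H⁺] = 6.3262e-05. Percent = (6.3262e-05/0.13) × 100

Percent ionization = 0.0487%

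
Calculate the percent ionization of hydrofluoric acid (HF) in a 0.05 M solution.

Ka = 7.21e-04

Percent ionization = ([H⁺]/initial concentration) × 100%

Using Ka equilibrium: x² + Ka×x - Ka×C = 0. Solving: [H⁺] = 5.6545e-03. Percent = (5.6545e-03/0.05) × 100

Percent ionization = 11.3%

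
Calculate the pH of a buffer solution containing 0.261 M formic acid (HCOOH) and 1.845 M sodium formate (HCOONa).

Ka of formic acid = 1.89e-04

pKa = -log(1.89e-04) = 3.72. pH = pKa + log([A⁻]/[HA]) = 3.72 + log(1.845/0.261)

pH = 4.57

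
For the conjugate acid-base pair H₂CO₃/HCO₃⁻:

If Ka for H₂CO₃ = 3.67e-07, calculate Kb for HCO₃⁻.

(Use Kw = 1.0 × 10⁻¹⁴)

For a conjugate pair Ka × Kb = Kw, so Kb = Kw/Ka = 1.0 × 10⁻¹⁴ / 3.67e-07 = 2.72e-08.

K_b = 2.72e-08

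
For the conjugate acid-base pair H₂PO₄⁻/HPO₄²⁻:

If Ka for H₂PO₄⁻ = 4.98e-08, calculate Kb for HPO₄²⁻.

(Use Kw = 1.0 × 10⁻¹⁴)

For a conjugate pair Ka × Kb = Kw, so Kb = Kw/Ka = 1.0 × 10⁻¹⁴ / 4.98e-08 = 2.01e-07.

K_b = 2.01e-07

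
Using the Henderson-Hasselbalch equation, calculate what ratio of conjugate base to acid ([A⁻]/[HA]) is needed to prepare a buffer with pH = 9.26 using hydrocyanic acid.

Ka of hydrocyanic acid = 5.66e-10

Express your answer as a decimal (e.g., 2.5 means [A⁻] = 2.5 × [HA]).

pKa = -log(5.66e-10) = 9.2472. pH = pKa + log([A⁻]/[HA]), so log([A⁻]/[HA]) = pH − pKa = 9.26 − 9.2472 = 0.0128. [A⁻]/[HA] = 10^(0.0128) = 1.03

[A⁻]/[HA] = 1.03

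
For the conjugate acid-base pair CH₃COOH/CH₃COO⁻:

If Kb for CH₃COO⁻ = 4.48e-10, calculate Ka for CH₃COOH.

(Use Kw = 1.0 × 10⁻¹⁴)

For a conjugate pair Ka × Kb = Kw, so Ka = Kw/Kb = 1.0 × 10⁻¹⁴ / 4.48e-10 = 2.23e-05.

K_a = 2.23e-05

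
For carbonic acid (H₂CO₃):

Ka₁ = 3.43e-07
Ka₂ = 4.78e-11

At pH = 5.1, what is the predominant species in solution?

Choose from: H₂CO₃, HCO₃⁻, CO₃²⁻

pKa₁ = 6.46, pKa₂ = 10.32. For a polyprotic acid the predominant species crosses at each pKa: below pKa_n the protonated form dominates, above it the deprotonated form does. At pH = 5.1, the predominant species is H₂CO₃.

H₂CO₃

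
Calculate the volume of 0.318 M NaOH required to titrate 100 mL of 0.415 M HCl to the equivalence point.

At equivalence: moles acid = moles base. moles HCl = 0.415 × 100/1000 = 0.0415 mol. V_base = moles / 0.318 × 1000 = 130.5 mL.

V_{base} = 130.5 mL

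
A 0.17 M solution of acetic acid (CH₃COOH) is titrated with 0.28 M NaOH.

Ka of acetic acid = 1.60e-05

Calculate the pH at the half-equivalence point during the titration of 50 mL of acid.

At half-equivalence [HA] = [A⁻], so Henderson-Hasselbalch gives pH = pKa = -log(1.60e-05) = 4.80.

pH = pKa = 4.80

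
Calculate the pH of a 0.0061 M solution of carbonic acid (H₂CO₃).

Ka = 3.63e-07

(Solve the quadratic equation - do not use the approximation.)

x² + Ka×x - Ka×C = 0. Using quadratic formula: [H⁺] = 4.6875e-05

pH = 4.33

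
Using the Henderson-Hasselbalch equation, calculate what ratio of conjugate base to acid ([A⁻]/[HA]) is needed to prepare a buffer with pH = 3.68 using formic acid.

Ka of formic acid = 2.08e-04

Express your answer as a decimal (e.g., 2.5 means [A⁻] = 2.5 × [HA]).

pKa = -log(2.08e-04) = 3.6819. pH = pKa + log([A⁻]/[HA]), so log([A⁻]/[HA]) = pH − pKa = 3.68 − 3.6819 = -0.0019. [A⁻]/[HA] = 10^(-0.0019) = 0.996

[A⁻]/[HA] = 0.996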